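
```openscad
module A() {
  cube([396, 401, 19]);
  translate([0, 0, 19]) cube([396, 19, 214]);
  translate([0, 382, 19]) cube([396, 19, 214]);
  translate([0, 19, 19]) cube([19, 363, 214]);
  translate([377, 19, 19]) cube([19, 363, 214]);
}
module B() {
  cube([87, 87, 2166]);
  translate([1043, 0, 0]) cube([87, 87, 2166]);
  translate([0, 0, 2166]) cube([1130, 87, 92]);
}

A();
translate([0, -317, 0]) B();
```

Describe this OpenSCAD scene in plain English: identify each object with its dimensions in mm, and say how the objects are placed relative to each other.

A is an open-topped rectangular box: outside dimensions 396×401×233 mm, with a uniform wall and base thickness of 19 mm. The base is a full 396×401 slab on the floor; four walls sit on top of the base. The front and back walls (the −y and +y sides) span the full width; the two side walls fit between them.

B is a rectangular door frame: two vertical jambs of 87×87 mm section, 2166 mm tall, with a clear opening 956 mm wide between their inner faces. A header 92 mm tall and 87 mm deep lies on top of the jambs and spans the full outside width.

The door frame is on the floor beside the open box on its −y side.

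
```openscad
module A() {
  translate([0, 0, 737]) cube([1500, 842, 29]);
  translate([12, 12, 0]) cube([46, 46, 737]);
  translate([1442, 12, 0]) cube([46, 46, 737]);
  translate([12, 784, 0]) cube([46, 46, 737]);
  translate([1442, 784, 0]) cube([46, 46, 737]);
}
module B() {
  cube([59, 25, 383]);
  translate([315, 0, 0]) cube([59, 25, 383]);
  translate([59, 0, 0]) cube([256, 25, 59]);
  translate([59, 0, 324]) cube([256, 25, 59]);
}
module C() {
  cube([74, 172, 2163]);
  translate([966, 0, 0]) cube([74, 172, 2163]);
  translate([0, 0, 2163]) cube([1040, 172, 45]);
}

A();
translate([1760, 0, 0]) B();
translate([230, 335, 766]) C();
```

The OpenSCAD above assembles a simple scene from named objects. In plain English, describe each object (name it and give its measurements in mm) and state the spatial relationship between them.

A is a table: top 1500 mm (x) × 842 mm (y), 29 mm thick, upper face at z = 766 mm, on four 46×46 mm square legs, each inset 12 mm from the nearest pair of top edges, running from z = 0 to the bottom of the top.

B is a picture frame with a 256×265 mm rectangular opening (x by z) and a uniform 59 mm border on every side. Frame depth is 25 mm along y. It is built from two vertical stiles running the full outside height and two horizontal rails spanning the gap between the stiles.

C is a rectangular door frame: two vertical jambs of 74×172 mm section, 2163 mm tall, with a clear opening 892 mm wide between their inner faces. A header 45 mm tall and 172 mm deep lies on top of the jambs and spans the full outside width.

The picture frame is on the floor beside the table on its +x side. The door frame is on top of the table, centred.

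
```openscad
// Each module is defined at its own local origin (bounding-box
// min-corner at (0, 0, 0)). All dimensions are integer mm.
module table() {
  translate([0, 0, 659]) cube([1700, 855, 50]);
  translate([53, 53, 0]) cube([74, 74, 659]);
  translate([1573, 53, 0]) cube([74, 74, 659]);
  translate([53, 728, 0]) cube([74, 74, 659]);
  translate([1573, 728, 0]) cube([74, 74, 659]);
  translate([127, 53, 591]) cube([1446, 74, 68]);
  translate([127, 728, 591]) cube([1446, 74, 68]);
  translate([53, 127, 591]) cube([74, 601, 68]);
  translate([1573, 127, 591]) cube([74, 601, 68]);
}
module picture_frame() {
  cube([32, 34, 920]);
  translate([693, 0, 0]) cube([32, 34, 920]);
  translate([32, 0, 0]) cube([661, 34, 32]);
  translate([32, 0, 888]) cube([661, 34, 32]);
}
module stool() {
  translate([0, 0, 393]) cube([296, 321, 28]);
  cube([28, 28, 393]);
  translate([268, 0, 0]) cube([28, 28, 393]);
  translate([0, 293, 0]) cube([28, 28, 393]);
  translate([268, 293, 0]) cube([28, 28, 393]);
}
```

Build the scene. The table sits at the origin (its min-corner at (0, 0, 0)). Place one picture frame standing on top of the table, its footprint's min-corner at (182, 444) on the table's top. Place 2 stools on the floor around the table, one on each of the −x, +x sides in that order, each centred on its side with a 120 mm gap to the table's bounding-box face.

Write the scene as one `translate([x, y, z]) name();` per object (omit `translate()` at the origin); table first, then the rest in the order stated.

table();
translate([182, 444, 709]) picture_frame();
translate([-416, 267, 0]) stool();
translate([1820, 267, 0]) stool();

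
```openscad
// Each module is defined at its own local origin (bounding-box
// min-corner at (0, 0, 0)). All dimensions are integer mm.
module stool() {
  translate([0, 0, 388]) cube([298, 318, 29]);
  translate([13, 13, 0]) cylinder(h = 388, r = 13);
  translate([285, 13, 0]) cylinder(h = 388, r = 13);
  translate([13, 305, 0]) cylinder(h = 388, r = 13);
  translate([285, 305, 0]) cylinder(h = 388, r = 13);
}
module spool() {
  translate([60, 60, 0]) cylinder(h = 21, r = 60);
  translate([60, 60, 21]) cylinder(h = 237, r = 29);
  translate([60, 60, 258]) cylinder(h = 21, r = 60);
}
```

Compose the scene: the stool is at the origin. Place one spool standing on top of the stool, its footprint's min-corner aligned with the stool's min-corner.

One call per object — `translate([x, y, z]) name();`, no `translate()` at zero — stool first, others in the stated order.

stool();
translate([0, 0, 417]) spool();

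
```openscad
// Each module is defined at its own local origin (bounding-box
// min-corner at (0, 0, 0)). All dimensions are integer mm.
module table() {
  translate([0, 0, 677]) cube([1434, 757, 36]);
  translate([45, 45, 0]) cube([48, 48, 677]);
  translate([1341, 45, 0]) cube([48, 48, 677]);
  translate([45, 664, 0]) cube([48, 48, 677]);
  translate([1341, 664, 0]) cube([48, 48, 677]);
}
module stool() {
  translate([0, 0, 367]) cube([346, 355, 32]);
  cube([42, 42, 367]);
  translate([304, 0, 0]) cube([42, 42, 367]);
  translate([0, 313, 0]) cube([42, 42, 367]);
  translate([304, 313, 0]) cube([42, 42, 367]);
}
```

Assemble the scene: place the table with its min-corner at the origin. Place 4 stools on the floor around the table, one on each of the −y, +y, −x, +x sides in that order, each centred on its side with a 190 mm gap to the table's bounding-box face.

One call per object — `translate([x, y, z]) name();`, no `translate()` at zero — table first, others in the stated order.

table();
translate([544, -545, 0]) stool();
translate([544, 947, 0]) stool();
translate([-536, 201, 0]) stool();
translate([1624, 201, 0]) stool();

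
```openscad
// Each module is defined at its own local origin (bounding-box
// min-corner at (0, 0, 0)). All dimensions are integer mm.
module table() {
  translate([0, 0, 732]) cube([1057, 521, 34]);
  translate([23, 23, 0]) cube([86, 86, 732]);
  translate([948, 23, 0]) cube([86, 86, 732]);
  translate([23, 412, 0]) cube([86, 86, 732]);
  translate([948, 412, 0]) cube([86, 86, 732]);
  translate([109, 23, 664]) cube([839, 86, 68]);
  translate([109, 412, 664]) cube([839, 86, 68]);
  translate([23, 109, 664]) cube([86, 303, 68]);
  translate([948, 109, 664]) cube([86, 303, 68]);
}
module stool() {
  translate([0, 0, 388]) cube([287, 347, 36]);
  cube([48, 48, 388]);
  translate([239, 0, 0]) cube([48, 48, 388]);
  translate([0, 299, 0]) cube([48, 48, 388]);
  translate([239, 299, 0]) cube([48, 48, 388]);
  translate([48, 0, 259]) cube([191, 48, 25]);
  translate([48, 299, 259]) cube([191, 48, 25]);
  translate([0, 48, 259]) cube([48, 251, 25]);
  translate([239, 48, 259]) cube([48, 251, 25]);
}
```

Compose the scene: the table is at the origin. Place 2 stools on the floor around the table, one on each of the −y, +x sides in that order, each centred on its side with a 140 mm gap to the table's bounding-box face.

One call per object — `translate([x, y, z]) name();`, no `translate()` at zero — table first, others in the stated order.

table();
translate([385, -487, 0]) stool();
translate([1197, 87, 0]) stool();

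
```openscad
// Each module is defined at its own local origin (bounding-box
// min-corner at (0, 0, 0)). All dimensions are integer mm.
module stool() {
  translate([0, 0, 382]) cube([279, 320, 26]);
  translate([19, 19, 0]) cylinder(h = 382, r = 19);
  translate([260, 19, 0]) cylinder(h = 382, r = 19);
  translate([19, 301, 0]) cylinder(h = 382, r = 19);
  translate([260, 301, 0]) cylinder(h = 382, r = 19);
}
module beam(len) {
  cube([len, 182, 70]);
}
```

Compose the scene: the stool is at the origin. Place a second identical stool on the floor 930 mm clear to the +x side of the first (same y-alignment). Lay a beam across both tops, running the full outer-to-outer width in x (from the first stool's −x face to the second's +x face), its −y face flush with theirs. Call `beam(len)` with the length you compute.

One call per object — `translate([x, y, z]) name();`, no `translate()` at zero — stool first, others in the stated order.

stool();
translate([1209, 0, 0]) stool();
translate([0, 0, 408]) beam(1488);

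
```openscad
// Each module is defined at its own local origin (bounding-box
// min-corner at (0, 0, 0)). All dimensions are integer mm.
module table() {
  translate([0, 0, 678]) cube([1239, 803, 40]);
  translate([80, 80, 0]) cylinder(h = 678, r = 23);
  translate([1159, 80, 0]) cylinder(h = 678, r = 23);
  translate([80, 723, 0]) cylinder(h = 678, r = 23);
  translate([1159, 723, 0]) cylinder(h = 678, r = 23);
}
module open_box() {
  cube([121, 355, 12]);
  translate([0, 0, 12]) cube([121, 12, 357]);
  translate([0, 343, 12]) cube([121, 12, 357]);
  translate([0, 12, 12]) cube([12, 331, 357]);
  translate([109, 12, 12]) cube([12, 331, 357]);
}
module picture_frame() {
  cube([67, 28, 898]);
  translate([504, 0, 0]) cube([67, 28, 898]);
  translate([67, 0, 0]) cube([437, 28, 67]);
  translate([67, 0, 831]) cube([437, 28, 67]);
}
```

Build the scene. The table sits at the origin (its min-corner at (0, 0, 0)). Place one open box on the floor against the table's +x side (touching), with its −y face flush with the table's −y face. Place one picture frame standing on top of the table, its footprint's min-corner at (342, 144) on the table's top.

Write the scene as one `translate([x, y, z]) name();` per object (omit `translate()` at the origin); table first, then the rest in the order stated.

table();
translate([1239, 0, 0]) open_box();
translate([342, 144, 718]) picture_frame();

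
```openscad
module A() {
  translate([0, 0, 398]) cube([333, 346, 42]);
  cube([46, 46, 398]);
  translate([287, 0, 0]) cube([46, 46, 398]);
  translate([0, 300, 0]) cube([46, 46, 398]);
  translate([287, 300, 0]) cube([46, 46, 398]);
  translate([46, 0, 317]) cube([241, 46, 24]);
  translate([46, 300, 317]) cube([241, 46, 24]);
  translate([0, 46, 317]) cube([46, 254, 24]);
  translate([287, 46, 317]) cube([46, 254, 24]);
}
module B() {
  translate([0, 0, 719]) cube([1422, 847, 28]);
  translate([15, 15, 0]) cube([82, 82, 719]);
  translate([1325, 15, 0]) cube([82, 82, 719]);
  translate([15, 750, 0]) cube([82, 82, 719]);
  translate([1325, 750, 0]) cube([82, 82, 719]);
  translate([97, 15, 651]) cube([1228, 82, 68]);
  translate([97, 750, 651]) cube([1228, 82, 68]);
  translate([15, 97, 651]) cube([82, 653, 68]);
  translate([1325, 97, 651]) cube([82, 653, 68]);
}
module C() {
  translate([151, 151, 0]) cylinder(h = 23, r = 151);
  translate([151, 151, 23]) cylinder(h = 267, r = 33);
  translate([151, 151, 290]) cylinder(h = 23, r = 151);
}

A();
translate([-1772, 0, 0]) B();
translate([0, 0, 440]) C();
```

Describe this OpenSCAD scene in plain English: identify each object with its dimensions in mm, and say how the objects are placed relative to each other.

A is a four-legged stool. The seat is 333×346 mm, 42 mm thick, top at z = 440 mm. It stands on four square legs, each 46×46 mm in cross-section, from z = 0 to the seat underside, each flush with a corner of the seat. Four stretchers, 46 mm wide and 24 mm tall, connect adjacent legs with their undersides at z = 317 mm, each running between the inner faces of the legs it joins and aligned with the legs' outer faces on the other axis.

B is a table: top 1422 mm (x) × 847 mm (y), 28 mm thick, upper face at z = 747 mm, on four 82×82 mm square legs, each inset 15 mm from the nearest pair of top edges, running from z = 0 to the bottom of the top. Four apron rails, 82 mm thick and 68 mm tall, run between adjacent legs with their top edges flush with the underside of the top and their outer faces flush with the legs' outer faces.

C is a spool: two coaxial disc flanges of radius 151 mm and thickness 23 mm, joined by a core cylinder of radius 33 mm and height 267 mm. The lower flange rests on z = 0 and the three cylinders share a vertical axis.

The table is on the floor beside the stool on its −x side. The spool is on top of the stool.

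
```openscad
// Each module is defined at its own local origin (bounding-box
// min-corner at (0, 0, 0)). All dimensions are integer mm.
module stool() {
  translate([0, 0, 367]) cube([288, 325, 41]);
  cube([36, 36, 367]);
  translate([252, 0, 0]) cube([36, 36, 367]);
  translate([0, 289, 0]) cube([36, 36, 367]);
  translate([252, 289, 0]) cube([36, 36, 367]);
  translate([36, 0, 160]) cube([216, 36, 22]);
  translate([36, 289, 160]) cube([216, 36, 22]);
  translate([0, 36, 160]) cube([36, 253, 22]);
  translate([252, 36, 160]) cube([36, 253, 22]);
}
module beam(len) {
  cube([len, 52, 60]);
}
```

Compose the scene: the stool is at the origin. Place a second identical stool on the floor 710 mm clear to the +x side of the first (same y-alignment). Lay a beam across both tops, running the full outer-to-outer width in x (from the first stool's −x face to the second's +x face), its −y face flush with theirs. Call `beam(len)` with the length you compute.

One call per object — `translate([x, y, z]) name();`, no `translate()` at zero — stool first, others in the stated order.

stool();
translate([998, 0, 0]) stool();
translate([0, 0, 408]) beam(1286);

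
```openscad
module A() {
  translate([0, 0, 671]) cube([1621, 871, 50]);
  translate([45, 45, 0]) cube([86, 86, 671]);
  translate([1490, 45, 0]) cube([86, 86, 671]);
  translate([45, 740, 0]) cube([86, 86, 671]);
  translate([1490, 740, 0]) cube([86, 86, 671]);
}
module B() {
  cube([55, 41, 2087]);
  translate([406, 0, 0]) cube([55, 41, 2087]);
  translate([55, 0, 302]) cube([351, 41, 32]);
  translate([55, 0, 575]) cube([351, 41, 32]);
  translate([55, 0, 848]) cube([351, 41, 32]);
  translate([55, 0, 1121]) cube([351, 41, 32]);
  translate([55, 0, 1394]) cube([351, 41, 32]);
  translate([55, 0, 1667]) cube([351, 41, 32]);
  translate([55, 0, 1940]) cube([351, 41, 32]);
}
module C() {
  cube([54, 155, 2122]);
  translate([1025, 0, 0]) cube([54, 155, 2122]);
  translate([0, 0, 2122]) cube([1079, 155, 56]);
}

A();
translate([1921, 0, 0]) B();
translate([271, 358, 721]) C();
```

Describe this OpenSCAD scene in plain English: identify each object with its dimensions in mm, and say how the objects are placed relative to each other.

A is a table with a 1621×871 mm rectangular top, 50 mm thick, top surface at z = 721 mm, supported by four 86×86 mm square legs, each inset 45 mm from the nearest pair of top edges, running from the floor.

B is a straight ladder. Two 55×41 mm vertical rails, 2087 mm tall, stand 461 mm apart (outside-to-outside) with their front faces coplanar on the −y side. 7 rungs, each 41 mm deep and 32 mm tall, span between the inner faces of the rails, front faces flush with the rails. The lowest rung's underside is at z = 302 mm and rungs are spaced 273 mm apart (underside to underside).

C is a door frame. The clear opening is 971 mm wide and 2122 mm high. Two 54 mm wide jambs, 155 mm deep, stand either side of the opening from the floor to the top of the opening. A 56 mm thick head sits across the top of both jambs, spanning the full outside width of the frame.

The ladder is on the floor beside the table on its +x side. The door frame is on top of the table, centred.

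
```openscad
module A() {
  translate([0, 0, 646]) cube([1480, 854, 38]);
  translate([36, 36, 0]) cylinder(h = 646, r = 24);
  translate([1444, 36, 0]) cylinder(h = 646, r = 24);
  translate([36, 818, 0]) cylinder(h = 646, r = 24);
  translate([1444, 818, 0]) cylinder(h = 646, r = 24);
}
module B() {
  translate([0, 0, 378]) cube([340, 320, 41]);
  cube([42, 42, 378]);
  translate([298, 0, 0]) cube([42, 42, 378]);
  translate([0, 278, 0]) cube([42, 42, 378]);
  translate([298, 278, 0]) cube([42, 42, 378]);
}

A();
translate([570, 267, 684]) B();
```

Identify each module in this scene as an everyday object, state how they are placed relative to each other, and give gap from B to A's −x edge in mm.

The stool's min-x is at 570; the table's min-x is 0; gap = 570 mm.

A is a table. B is a stool. The stool is on top of the table, centred. The gap from the stool to the table's −x edge is 570 mm.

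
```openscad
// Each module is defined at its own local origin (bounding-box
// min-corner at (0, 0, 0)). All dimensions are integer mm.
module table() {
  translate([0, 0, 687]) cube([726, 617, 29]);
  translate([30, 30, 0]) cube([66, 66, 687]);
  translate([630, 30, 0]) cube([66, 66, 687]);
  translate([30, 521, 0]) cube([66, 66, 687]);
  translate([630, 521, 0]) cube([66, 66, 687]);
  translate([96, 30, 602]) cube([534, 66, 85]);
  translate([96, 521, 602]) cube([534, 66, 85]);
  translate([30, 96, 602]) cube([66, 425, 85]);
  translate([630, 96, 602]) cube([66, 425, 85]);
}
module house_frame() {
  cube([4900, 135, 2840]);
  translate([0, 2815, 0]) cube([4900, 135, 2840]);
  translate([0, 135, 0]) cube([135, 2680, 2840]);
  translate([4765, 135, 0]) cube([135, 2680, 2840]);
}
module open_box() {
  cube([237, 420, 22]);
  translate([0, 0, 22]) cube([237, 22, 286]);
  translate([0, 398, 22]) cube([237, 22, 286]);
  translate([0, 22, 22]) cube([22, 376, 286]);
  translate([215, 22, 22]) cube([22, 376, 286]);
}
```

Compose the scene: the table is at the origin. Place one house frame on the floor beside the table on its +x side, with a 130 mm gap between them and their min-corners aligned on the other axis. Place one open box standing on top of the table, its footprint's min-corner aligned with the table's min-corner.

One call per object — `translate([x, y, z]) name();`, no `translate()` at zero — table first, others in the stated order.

table();
translate([856, 0, 0]) house_frame();
translate([0, 0, 716]) open_box();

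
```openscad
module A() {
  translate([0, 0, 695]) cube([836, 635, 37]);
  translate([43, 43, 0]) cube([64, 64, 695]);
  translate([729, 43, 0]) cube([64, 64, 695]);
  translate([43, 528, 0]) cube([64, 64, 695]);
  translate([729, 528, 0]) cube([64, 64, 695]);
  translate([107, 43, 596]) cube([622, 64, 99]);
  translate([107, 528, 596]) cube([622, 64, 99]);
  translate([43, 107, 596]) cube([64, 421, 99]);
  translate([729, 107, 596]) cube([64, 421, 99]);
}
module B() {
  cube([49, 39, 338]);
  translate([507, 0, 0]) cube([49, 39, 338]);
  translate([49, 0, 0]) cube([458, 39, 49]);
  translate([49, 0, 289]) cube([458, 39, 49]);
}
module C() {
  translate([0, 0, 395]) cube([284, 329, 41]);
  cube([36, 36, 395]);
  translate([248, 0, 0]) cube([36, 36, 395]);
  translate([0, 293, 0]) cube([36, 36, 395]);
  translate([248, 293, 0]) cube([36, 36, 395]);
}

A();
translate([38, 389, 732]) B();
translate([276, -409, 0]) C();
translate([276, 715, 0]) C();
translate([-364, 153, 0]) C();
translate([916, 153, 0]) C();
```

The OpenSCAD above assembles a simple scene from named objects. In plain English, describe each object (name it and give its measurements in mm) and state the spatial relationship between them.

A is a rectangular dining table. The top is 836×635×37 mm with its upper surface at z = 732 mm. It stands on four 64×64 mm square legs, each inset 43 mm from the nearest pair of top edges, running from the floor to the underside of the top. Four apron rails, 64 mm thick and 99 mm tall, run between adjacent legs with their top edges flush with the underside of the top and their outer faces flush with the legs' outer faces.

B is a picture frame with a 458×240 mm rectangular opening (x by z) and a uniform 49 mm border on every side. Frame depth is 39 mm along y. It is built from two vertical stiles running the full outside height and two horizontal rails spanning the gap between the stiles.

C is a four-legged stool. The seat is a 284×329×41 mm slab whose top surface is at z = 436 mm; four square legs, each 36×36 mm in cross-section, run from the floor (z = 0) to the underside of the seat, each flush with a corner of the seat.

The picture frame is on top of the table. Four stools sit around the table at the −y, +y, −x, +x sides.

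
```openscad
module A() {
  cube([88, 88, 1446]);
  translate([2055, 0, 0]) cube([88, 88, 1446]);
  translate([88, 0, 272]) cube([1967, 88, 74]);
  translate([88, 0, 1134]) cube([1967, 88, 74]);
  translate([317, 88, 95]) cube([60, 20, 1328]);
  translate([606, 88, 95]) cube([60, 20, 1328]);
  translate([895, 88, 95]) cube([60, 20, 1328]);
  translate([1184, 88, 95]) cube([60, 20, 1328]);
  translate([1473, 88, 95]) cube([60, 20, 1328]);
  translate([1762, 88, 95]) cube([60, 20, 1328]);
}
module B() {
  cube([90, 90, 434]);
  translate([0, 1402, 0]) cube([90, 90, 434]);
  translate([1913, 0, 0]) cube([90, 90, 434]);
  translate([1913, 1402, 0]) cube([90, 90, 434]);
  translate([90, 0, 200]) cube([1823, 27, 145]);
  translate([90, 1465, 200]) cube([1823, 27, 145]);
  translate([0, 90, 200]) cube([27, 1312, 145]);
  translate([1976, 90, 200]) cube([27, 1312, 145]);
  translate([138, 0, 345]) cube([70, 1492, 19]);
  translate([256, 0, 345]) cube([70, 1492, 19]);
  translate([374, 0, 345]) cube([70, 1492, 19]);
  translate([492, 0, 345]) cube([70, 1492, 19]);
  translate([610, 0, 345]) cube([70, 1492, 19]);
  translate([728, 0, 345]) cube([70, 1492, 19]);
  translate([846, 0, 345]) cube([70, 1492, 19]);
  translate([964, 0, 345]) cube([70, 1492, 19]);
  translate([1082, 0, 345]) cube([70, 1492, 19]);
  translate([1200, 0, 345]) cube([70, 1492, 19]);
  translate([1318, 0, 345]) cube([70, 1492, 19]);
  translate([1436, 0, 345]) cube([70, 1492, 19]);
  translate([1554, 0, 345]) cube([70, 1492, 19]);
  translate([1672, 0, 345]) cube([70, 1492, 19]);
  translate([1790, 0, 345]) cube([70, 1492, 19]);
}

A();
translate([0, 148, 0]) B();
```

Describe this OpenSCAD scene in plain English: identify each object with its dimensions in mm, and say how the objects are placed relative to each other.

A is a fence section. Two 88×88 mm posts, 1446 mm tall, stand on the floor with a clear span of 1967 mm between their inner faces. Two horizontal rails of 88×74 mm section span the gap between the posts with their undersides at z = 272 mm and z = 1134 mm, flush with the posts' −y face. 6 pickets, each 60 mm wide, 20 mm thick and 1328 mm tall, are fixed to the +y face of the rails with their bottoms at z = 95 mm, evenly spaced across the span with equal gaps (rounded down to the nearest mm) at the −x end and between each pair — any rounding remainder accumulates at the +x end.

B is a bed frame 2003 mm long (x) by 1492 mm wide (y). Four 90×90 mm corner posts, 434 mm tall, at the corners of the footprint. Four rails of 27 mm thickness and 145 mm height run between adjacent posts with their undersides at z = 200 mm, their outer faces flush with the outside of the frame (the two x-running rails run between the posts' inner faces; the two y-running rails run between the posts' inner faces). 15 slats, each 70 mm wide (x) and 19 mm thick, lie across the top of the two x-running rails, running the full 1492 mm width of the frame in y; the slats are evenly spaced along x between the inner faces of the end posts with equal gaps (rounded down to the nearest mm) at the −x end and between each pair — any rounding remainder accumulates at the +x end.

The bed frame is on the floor beside the fence section on its +y side.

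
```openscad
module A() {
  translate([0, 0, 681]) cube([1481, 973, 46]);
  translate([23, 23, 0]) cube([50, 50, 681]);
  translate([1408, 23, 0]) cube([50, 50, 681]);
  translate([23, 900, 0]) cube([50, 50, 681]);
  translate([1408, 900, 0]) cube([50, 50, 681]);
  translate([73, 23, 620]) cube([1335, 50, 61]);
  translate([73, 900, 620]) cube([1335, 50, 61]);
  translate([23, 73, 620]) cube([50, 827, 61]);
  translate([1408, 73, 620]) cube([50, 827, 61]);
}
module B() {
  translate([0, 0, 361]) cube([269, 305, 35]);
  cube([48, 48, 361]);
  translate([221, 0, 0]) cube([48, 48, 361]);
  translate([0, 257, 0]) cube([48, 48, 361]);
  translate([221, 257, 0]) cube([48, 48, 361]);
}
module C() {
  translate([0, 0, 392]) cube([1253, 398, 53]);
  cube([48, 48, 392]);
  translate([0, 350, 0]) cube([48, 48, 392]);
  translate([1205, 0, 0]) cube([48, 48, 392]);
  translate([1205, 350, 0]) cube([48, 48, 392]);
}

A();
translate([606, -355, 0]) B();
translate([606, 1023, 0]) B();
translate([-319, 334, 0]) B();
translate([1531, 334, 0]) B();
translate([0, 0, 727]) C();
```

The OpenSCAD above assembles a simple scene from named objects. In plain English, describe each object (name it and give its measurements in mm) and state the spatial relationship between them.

A is a rectangular dining table. The top is 1481×973×46 mm with its upper surface at z = 727 mm. It stands on four 50×50 mm square legs, each inset 23 mm from the nearest pair of top edges, running from the floor to the underside of the top. Four apron rails, 50 mm thick and 61 mm tall, run between adjacent legs with their top edges flush with the underside of the top and their outer faces flush with the legs' outer faces.

B is a simple wooden stool: a rectangular seat 269 mm (x) by 305 mm (y), 35 mm thick, top face at z = 396 mm, on four square legs, each 48×48 mm in cross-section. The legs rest on z = 0, each flush with a corner of the seat.

C is a long wooden bench with a 1253 mm (x) × 398 mm (y) seat, 53 mm thick, its top surface 445 mm above the floor. Four 48 mm square legs at the seat corners, flush with the edges, run from z = 0 to the seat underside.

Four stools sit around the table at the −y, +y, −x, +x sides. The bench is on top of the table.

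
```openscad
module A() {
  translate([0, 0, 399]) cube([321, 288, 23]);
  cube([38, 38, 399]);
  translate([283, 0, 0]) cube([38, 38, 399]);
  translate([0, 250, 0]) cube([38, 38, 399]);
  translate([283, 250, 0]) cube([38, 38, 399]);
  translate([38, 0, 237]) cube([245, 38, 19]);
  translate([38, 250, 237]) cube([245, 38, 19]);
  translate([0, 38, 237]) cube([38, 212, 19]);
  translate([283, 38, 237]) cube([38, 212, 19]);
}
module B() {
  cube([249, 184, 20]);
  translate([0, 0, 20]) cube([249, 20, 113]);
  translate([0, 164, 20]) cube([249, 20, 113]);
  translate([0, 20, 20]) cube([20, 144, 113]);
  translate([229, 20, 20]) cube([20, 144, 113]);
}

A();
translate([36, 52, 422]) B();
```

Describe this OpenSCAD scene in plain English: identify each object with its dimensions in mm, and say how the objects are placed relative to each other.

A is a simple wooden stool: a rectangular seat 321 mm (x) by 288 mm (y), 23 mm thick, top face at z = 422 mm, on four square legs, each 38×38 mm in cross-section. The legs rest on z = 0, each flush with a corner of the seat. Four stretchers, 38 mm wide and 19 mm tall, connect adjacent legs with their undersides at z = 237 mm, each running between the inner faces of the legs it joins and aligned with the legs' outer faces on the other axis.

B is an open storage box with external size 249×184×133 mm and wall thickness 20 mm (the base is also 20 mm thick). The base covers the whole footprint; the four walls stand on the base, with the y-facing walls full-width and the x-facing walls fitting between their inner faces.

The open box is on top of the stool, centred.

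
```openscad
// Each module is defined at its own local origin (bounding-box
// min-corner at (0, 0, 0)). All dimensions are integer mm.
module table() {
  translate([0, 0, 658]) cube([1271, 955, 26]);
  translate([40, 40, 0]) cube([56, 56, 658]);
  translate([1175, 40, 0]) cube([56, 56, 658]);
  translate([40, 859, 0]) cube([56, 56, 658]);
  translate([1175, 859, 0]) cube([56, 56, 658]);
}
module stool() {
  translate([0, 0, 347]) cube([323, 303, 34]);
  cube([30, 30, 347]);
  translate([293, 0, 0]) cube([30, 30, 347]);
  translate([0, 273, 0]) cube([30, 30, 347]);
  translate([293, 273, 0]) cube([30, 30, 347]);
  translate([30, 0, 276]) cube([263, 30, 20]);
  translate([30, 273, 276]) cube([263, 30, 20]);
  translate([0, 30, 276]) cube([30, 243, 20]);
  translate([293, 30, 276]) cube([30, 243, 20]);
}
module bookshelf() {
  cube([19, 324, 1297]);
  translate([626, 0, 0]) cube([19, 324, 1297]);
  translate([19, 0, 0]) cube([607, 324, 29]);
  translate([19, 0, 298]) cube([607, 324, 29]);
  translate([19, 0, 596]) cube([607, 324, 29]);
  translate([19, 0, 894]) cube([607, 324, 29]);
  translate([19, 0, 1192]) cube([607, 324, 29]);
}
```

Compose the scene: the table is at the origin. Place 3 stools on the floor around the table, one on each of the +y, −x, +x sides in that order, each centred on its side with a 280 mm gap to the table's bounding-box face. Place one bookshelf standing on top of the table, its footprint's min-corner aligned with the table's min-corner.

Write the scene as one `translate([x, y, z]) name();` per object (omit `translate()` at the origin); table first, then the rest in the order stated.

table();
translate([474, 1235, 0]) stool();
translate([-603, 326, 0]) stool();
translate([1551, 326, 0]) stool();
translate([0, 0, 684]) bookshelf();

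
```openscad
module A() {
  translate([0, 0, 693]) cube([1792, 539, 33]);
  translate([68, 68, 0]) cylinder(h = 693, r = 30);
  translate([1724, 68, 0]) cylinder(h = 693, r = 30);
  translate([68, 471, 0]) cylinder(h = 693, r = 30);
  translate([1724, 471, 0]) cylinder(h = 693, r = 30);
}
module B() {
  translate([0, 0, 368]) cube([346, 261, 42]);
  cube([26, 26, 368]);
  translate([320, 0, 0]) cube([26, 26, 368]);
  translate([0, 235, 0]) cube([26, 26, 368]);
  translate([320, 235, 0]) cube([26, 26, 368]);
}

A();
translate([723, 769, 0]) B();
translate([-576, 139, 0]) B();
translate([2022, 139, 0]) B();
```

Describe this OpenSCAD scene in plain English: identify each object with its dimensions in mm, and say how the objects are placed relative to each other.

A is a table with a 1792×539 mm rectangular top, 33 mm thick, top surface at z = 726 mm, supported by four round legs of 60 mm diameter, each leg's bounding box inset 38 mm from the nearest pair of top edges, running from the floor.

B is a four-legged stool. The seat is 346×261 mm, 42 mm thick, top at z = 410 mm. It stands on four square legs, each 26×26 mm in cross-section, from z = 0 to the seat underside, each flush with a corner of the seat.

Three stools sit around the table at the +y, −x, +x sides.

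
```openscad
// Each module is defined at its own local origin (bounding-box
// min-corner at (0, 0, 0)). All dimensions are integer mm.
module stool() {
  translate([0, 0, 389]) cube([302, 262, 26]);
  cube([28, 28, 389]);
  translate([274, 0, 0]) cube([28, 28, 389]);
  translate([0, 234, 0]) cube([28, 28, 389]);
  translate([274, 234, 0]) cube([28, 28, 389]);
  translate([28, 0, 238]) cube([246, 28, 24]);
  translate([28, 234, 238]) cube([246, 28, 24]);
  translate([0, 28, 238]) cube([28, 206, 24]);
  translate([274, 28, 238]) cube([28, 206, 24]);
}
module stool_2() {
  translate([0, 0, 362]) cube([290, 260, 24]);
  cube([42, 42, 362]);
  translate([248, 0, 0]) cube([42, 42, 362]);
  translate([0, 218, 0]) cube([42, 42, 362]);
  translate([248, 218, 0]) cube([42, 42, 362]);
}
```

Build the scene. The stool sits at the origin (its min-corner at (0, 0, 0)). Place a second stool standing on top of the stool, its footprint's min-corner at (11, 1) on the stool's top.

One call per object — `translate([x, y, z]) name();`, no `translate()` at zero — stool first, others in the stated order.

stool();
translate([11, 1, 415]) stool_2();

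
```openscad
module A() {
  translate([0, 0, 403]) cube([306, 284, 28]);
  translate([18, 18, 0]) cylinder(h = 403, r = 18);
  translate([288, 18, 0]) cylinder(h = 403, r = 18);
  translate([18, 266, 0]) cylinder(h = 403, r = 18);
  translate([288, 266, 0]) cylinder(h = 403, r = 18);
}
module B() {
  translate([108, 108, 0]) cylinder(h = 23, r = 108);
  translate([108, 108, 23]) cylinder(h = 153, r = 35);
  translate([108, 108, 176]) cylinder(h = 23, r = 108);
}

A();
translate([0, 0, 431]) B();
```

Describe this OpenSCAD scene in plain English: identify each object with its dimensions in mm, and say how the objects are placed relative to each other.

A is a simple wooden stool: a rectangular seat 306 mm (x) by 284 mm (y), 28 mm thick, top face at z = 431 mm, on four round legs, each 36 mm in diameter. The legs rest on z = 0, each leg's axis is inset half a diameter from the nearest pair of seat edges (so the leg's bounding box is flush with the corner).

B is a spool: two coaxial disc flanges of radius 108 mm and thickness 23 mm, joined by a core cylinder of radius 35 mm and height 153 mm. The lower flange rests on z = 0 and the three cylinders share a vertical axis.

The spool is on top of the stool.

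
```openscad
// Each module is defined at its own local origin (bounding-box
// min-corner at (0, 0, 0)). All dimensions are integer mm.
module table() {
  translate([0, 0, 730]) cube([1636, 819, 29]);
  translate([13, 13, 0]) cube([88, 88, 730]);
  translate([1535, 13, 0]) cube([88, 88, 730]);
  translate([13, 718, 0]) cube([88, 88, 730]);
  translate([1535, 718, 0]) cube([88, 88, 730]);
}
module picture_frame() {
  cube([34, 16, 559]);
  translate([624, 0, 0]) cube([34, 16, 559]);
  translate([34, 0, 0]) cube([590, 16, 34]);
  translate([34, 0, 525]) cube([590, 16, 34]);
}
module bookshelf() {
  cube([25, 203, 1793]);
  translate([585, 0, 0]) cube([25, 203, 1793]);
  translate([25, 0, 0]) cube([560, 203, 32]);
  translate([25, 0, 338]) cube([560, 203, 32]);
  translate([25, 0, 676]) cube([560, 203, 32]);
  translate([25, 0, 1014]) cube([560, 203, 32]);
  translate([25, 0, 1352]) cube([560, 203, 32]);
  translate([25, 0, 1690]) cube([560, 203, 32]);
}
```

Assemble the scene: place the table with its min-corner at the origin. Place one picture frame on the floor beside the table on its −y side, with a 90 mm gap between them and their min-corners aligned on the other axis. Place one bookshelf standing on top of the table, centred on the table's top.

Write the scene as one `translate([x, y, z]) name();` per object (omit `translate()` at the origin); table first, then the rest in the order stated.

table();
translate([0, -106, 0]) picture_frame();
translate([513, 308, 759]) bookshelf();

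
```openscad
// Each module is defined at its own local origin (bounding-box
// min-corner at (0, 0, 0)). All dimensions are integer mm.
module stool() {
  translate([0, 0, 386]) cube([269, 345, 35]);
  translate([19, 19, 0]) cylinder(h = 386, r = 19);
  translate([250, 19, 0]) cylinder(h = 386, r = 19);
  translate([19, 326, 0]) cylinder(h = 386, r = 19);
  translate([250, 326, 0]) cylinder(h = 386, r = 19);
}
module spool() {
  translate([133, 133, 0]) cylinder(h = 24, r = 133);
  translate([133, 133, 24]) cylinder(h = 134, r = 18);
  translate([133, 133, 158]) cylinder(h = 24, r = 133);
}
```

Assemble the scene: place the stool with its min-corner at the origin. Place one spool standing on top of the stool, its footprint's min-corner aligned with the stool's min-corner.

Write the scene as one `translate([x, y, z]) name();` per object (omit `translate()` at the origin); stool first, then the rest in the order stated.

stool();
translate([0, 0, 421]) spool();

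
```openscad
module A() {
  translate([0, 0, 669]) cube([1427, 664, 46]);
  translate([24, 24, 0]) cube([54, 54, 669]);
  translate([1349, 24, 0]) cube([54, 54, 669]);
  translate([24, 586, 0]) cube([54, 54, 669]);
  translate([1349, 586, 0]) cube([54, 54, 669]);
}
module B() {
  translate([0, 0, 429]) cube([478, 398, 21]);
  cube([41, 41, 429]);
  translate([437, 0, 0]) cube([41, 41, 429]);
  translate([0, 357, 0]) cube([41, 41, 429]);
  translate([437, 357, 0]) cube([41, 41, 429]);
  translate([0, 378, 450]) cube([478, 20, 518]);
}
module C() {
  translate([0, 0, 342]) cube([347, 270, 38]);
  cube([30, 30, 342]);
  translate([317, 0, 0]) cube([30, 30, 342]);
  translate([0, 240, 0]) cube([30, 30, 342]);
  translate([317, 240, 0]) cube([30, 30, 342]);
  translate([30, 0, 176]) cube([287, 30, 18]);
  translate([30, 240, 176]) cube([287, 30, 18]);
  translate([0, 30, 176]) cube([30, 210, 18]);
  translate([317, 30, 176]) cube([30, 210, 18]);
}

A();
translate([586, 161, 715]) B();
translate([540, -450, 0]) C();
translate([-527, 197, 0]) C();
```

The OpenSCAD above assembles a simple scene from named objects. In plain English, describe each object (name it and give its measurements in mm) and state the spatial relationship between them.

A is a rectangular dining table. The top is 1427×664×46 mm with its upper surface at z = 715 mm. It stands on four 54×54 mm square legs, each inset 24 mm from the nearest pair of top edges, running from the floor to the underside of the top.

B is a chair: 478×398 mm seat, 21 mm thick, top at z = 450 mm, on four 41 mm square corner legs flush with the seat edges. A 20 mm thick backrest slab spans the full seat width, extending 518 mm above the seat top, its back face flush with the seat's +y edge.

C is a four-legged stool. The seat is a 347×270×38 mm slab whose top surface is at z = 380 mm; four square legs, each 30×30 mm in cross-section, run from the floor (z = 0) to the underside of the seat, each flush with a corner of the seat. Four stretchers, 30 mm wide and 18 mm tall, connect adjacent legs with their undersides at z = 176 mm, each running between the inner faces of the legs it joins and aligned with the legs' outer faces on the other axis.

The chair is on top of the table. Two stools sit around the table at the −y, −x sides.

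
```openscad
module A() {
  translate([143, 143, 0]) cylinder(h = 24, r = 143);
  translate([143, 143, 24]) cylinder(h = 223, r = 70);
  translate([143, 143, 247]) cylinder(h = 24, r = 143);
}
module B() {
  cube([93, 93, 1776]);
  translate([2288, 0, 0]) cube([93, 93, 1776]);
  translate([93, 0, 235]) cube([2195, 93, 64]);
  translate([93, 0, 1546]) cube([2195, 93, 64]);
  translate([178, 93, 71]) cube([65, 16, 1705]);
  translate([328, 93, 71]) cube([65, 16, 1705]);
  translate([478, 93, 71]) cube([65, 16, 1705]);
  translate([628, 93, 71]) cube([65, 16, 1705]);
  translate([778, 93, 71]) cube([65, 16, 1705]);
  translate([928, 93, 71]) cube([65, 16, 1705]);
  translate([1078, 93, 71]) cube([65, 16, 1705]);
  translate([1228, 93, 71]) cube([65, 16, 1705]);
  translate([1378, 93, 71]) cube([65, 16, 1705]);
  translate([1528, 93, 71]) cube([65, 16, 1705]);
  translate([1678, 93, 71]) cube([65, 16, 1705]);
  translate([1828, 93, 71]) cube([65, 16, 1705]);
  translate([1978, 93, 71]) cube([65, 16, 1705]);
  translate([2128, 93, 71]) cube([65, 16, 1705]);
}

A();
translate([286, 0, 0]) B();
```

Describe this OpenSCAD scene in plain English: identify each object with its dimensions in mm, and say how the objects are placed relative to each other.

A is a spool: two coaxial disc flanges of radius 143 mm and thickness 24 mm, joined by a core cylinder of radius 70 mm and height 223 mm. The lower flange rests on z = 0 and the three cylinders share a vertical axis.

B is a fence section. Two 93×93 mm posts, 1776 mm tall, stand on the floor with a clear span of 2195 mm between their inner faces. Two horizontal rails of 93×64 mm section span the gap between the posts with their undersides at z = 235 mm and z = 1546 mm, flush with the posts' −y face. 14 pickets, each 65 mm wide, 16 mm thick and 1705 mm tall, are fixed to the +y face of the rails with their bottoms at z = 71 mm, evenly spaced across the span with equal gaps (rounded down to the nearest mm) at the −x end and between each pair — any rounding remainder accumulates at the +x end.

The fence section is against the spool's +x side, with their −y faces flush.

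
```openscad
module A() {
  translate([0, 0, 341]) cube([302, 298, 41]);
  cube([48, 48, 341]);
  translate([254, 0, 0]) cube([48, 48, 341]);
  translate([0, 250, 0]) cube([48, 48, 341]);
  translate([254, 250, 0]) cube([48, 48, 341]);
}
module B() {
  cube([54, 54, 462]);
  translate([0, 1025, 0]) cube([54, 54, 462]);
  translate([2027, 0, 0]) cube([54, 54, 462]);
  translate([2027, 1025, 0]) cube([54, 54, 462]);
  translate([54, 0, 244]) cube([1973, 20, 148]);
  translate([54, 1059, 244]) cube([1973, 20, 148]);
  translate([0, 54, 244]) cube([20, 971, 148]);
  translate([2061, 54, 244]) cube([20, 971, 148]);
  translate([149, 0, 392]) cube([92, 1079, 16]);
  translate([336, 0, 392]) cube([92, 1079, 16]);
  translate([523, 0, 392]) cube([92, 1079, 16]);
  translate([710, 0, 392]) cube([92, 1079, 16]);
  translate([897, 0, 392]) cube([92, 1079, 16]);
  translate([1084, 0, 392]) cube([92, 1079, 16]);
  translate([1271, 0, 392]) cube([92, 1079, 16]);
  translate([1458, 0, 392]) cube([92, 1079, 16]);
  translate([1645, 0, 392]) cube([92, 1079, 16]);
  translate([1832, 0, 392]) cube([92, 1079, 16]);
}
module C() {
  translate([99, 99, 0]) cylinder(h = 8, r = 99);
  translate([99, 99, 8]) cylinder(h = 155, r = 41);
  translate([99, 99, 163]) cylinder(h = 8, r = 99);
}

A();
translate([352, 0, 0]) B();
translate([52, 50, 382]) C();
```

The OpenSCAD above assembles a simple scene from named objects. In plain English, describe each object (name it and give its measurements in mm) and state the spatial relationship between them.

A is a four-legged stool. The seat is 302×298 mm, 41 mm thick, top at z = 382 mm. It stands on four square legs, each 48×48 mm in cross-section, from z = 0 to the seat underside, each flush with a corner of the seat.

B is a bed frame 2081 mm long (x) by 1079 mm wide (y). Four 54×54 mm corner posts, 462 mm tall, at the corners of the footprint. Four rails of 20 mm thickness and 148 mm height run between adjacent posts with their undersides at z = 244 mm, their outer faces flush with the outside of the frame (the two x-running rails run between the posts' inner faces; the two y-running rails run between the posts' inner faces). 10 slats, each 92 mm wide (x) and 16 mm thick, lie across the top of the two x-running rails, running the full 1079 mm width of the frame in y; the slats are evenly spaced along x between the inner faces of the end posts with equal gaps (rounded down to the nearest mm) at the −x end and between each pair — any rounding remainder accumulates at the +x end.

C is a spool: two coaxial disc flanges of radius 99 mm and thickness 8 mm, joined by a core cylinder of radius 41 mm and height 155 mm. The lower flange rests on z = 0 and the three cylinders share a vertical axis.

The bed frame is on the floor beside the stool on its +x side. The spool is on top of the stool, centred.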